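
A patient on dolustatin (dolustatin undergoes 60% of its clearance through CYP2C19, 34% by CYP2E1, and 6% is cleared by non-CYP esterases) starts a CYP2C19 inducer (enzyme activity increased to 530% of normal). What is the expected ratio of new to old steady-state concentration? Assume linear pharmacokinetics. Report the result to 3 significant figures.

0.279

The CYP2C19 pathway (60% of clearance) is boosted to 5.3× activity: 0.6 × 5.3 = 3.18.
CYP2E1 (34%) and the residual 6% are unaffected.
CL_new/CL_old = 3.18 + 0.34 + 0.06 = 3.58.
Since steady-state concentration ∝ 1/CL, the ratio is 1 / 3.58 = 0.279.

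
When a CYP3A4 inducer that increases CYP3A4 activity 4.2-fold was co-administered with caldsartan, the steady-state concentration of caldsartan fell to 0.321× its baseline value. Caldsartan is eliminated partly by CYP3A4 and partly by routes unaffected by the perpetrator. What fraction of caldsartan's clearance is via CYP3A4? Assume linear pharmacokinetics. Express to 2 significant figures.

Let fm be the CYP3A4 fraction. New clearance relative to baseline = fm × 4.2 + (1 − fm).
Steady-state concentration ratio = 1 / (new CL fraction), so new CL fraction = 1 / 0.321 = 3.115.
fm × 4.2 + 1 − fm = 3.115  ⇒  fm × (4.2 − 1) = 2.115  ⇒  fm = 0.66.

0.66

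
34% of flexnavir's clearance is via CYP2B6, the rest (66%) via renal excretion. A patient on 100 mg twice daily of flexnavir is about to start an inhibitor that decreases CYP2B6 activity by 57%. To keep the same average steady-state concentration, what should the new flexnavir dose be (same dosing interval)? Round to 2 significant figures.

81 mg

The CYP2B6 pathway (34% of clearance) falls to 0.43× activity: 0.34 × 0.43 = 0.1462.
Non-CYP routes (66%) are unchanged.
CL_new/CL_old = 0.1462 + 0.66 = 0.8062.
Exposure is unchanged when dose changes in proportion to clearance. New dose = 100 mg × 0.8062 = 81 mg.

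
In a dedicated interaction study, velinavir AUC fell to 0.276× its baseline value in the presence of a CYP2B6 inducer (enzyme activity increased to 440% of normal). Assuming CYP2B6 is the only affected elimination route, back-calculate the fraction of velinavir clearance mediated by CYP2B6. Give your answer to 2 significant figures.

0.77

Write x for the fraction cleared via CYP2B6. The observed AUC change means clearance rose to 1/0.276 = 3.623 of baseline.
Only the CYP2B6 route changed, so 3.623 = x·4.4 + (1 − x), giving x = 0.77.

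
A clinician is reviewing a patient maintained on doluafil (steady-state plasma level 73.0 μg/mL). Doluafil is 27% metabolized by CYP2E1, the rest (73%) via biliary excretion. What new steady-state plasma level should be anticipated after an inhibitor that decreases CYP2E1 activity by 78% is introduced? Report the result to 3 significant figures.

The CYP2E1 pathway (27% of clearance) drops to 0.22× activity: 0.27 × 0.22 = 0.0594.
The remaining 73% of clearance is unaffected.
Relative clearance = 0.0594 + 0.73 = 0.7894.
New steady-state plasma level = baseline ÷ relative clearance = 73.0 / 0.7894 = 92.5 μg/mL.

92.5 μg/mL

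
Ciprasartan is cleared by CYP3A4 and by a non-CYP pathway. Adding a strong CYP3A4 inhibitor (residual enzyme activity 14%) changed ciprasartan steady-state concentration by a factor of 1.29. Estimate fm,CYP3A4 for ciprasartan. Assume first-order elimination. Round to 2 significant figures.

0.26

Write x for the fraction cleared via CYP3A4. The observed steady-state concentration change means clearance fell to 1/1.29 = 0.7752 of baseline.
Setting x·0.14 + (1 − x) = 0.7752 and solving: x = (0.7752 − 1)/(0.14 − 1) = 0.26.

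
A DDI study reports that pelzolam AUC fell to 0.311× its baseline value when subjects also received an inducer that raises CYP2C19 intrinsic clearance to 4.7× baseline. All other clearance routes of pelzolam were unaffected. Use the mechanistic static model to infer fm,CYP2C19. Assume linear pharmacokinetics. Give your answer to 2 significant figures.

CL'/CL = 1 / 0.311 = 3.215
4.7·fm + (1 − fm) = 3.215
fm = (3.215 − 1) / (4.7 − 1) = 0.60

0.60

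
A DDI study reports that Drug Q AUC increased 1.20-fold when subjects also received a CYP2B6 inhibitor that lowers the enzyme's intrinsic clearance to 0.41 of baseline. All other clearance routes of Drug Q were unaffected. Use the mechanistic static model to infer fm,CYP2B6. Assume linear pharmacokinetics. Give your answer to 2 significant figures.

0.28

Write x for the fraction cleared via CYP2B6. The observed AUC change means clearance fell to 1/1.20 = 0.8333 of baseline.
Setting x·0.41 + (1 − x) = 0.8333 and solving: x = (0.8333 − 1)/(0.41 − 1) = 0.28.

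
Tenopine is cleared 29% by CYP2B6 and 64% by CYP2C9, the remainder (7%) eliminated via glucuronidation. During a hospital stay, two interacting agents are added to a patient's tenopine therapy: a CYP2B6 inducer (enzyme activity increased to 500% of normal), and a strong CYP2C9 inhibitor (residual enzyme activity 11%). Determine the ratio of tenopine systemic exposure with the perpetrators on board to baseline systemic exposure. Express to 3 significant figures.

0.629

The CYP2B6 pathway (29% of clearance) rises to 5× activity: 0.29 × 5 = 1.45.
The CYP2C9 pathway (64% of clearance) is reduced to 0.11× activity: 0.64 × 0.11 = 0.0704.
The remaining 7% of clearance is unaffected.
CL_new/CL_old = 1.45 + 0.0704 + 0.07 = 1.5904.
Net systemic exposure ratio = 1 / 1.5904 = 0.629.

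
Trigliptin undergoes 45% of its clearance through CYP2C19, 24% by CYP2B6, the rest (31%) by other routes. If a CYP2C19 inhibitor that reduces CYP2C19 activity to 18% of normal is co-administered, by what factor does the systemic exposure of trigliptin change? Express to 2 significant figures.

The CYP2C19 pathway (45% of clearance) falls to 0.18× activity: 0.45 × 0.18 = 0.081.
CYP2B6 (24%) and the residual 31% are unaffected.
New clearance relative to baseline: 0.081 + 0.24 + 0.31 = 0.631.
Since systemic exposure ∝ 1/CL, the ratio is 1 / 0.631 = 1.6.

1.6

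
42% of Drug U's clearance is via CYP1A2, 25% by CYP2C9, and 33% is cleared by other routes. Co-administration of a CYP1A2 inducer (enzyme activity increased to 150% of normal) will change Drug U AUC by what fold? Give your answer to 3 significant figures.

0.826

The CYP1A2 pathway (42% of clearance) rises to 1.5× activity: 0.42 × 1.5 = 0.63.
CYP2C9 (25%) and the residual 33% are unaffected.
CL_new/CL_old = 0.63 + 0.25 + 0.33 = 1.21.
AUC is inversely proportional to clearance, so the fold-change is 1 / 1.21 = 0.826.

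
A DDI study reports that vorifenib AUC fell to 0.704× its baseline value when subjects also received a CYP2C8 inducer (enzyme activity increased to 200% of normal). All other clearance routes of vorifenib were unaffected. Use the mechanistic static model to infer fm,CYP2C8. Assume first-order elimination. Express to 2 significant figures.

Write x for the fraction cleared via CYP2C8. The observed AUC change means clearance rose to 1/0.704 = 1.42 of baseline.
Only the CYP2C8 route changed, so 1.42 = x·2 + (1 − x), giving x = 0.42.

0.42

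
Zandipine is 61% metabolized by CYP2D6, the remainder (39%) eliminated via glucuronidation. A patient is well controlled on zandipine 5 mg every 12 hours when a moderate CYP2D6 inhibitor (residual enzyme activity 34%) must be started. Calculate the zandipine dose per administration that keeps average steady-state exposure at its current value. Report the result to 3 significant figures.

2.99 mg

The CYP2D6 pathway (61% of clearance) falls to 0.34× activity: 0.61 × 0.34 = 0.2074.
The remaining 39% of clearance is unaffected.
New clearance relative to baseline: 0.2074 + 0.39 = 0.5974.
Css,avg = (dose rate)/CL, so holding Css fixed requires dose ∝ CL: 5 × 0.5974 = 2.99 mg.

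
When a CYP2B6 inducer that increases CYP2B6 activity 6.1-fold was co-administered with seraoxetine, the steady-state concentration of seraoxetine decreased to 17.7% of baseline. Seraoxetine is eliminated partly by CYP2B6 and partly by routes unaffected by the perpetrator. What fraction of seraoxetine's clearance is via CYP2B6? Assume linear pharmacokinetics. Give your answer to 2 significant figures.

CL'/CL = 1 / 0.177 = 5.65
6.1·fm + (1 − fm) = 5.65
fm = (5.65 − 1) / (6.1 − 1) = 0.91

0.91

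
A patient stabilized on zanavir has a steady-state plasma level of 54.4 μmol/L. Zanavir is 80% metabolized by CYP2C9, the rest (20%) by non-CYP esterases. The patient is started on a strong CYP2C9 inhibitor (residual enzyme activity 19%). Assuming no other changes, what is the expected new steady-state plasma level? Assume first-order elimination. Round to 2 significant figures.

1.5 × 10² μmol/L

The CYP2C9 pathway (80% of clearance) drops to 0.19× activity: 0.8 × 0.19 = 0.152.
The remaining 20% of clearance is unaffected.
CL_new/CL_old = 0.152 + 0.2 = 0.352.
Steady-state plasma level ∝ 1/CL, so new value = 54.4 / 0.352 = 1.5 × 10² μmol/L.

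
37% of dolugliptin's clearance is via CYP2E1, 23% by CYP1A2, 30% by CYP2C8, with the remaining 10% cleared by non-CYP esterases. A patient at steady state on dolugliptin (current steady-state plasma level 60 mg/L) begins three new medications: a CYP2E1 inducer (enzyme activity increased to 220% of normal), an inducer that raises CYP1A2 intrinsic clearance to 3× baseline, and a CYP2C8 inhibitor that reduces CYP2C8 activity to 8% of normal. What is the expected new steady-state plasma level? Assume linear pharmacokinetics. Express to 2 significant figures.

37 mg/L

The CYP2E1 pathway (37% of clearance) increases to 2.2× activity: 0.37 × 2.2 = 0.814.
The CYP1A2 pathway (23% of clearance) increases to 3× activity: 0.23 × 3 = 0.69.
The CYP2C8 pathway (30% of clearance) falls to 0.08× activity: 0.3 × 0.08 = 0.024.
The remaining 10% of clearance is unaffected.
New clearance relative to baseline: 0.814 + 0.69 + 0.024 + 0.1 = 1.628.
Steady-state plasma level ∝ 1/CL: new value = 60 / 1.628 = 37 mg/L.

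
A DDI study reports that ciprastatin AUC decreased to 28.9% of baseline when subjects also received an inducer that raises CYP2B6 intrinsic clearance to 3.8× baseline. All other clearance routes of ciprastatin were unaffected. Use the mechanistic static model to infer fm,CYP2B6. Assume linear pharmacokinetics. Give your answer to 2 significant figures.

0.88

Let fm be the CYP2B6 fraction. New clearance relative to baseline = fm × 3.8 + (1 − fm).
AUC ratio = 1 / (new CL fraction), so new CL fraction = 1 / 0.289 = 3.46.
fm × 3.8 + 1 − fm = 3.46  ⇒  fm × (3.8 − 1) = 2.46  ⇒  fm = 0.88.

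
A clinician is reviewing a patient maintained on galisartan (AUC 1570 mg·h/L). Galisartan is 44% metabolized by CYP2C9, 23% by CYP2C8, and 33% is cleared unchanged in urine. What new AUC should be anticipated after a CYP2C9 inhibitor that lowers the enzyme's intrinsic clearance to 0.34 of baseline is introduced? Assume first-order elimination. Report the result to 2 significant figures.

CYP2C9: 0.44 × 0.34 = 0.1496
CYP2C8: 0.23 (unchanged)
Other: 0.33 (unchanged)
Relative clearance = 0.1496 + 0.23 + 0.33 = 0.7096.
New AUC = baseline ÷ relative clearance = 1570 / 0.7096 = 2.2 × 10³ mg·h/L.

2.2 × 10³ mg·h/L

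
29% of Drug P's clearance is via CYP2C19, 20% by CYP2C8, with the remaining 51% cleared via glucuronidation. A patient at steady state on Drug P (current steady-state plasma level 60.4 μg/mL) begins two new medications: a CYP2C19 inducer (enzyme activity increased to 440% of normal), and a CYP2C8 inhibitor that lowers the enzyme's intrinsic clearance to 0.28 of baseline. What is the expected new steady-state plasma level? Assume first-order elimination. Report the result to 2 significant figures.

33 μg/mL

The CYP2C19 pathway (29% of clearance) increases to 4.4× activity: 0.29 × 4.4 = 1.276.
The CYP2C8 pathway (20% of clearance) is reduced to 0.28× activity: 0.2 × 0.28 = 0.056.
The remaining 51% of clearance is unaffected.
CL_new/CL_old = 1.276 + 0.056 + 0.51 = 1.842.
New steady-state plasma level = 60.4 / 1.842 = 33 μg/mL (concentration scales inversely with clearance).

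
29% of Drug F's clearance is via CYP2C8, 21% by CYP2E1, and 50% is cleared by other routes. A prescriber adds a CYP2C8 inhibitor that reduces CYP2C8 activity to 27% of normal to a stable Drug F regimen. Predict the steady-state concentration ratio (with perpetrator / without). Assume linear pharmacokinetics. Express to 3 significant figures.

The CYP2C8 pathway (29% of clearance) falls to 0.27× activity: 0.29 × 0.27 = 0.0783.
CYP2E1 (21%) and the residual 50% are unaffected.
Relative clearance = 0.0783 + 0.21 + 0.5 = 0.7883.
Steady-state concentration ratio = CL_old/CL_new = 1 / 0.7883 = 1.27.

1.27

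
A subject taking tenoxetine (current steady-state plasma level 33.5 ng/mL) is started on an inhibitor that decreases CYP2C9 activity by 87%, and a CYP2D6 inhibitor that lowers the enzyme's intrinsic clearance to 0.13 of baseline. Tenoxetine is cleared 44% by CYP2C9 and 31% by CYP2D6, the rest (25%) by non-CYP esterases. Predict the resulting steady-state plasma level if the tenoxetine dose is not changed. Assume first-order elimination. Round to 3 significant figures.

96.4 ng/mL

The CYP2C9 pathway (44% of clearance) drops to 0.13× activity: 0.44 × 0.13 = 0.0572.
The CYP2D6 pathway (31% of clearance) is reduced to 0.13× activity: 0.31 × 0.13 = 0.0403.
Non-CYP routes (25%) are unchanged.
Relative clearance = 0.0572 + 0.0403 + 0.25 = 0.3475.
New steady-state plasma level = 33.5 / 0.3475 = 96.4 ng/mL (concentration scales inversely with clearance).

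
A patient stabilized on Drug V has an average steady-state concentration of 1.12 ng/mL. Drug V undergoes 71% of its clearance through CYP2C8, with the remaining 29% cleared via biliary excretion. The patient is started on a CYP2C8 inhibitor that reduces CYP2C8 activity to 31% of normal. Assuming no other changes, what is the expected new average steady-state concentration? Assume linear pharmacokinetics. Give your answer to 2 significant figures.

The CYP2C8 pathway (71% of clearance) falls to 0.31× activity: 0.71 × 0.31 = 0.2201.
The remaining 29% of clearance is unaffected.
New clearance relative to baseline: 0.2201 + 0.29 = 0.5101.
New average steady-state concentration = baseline ÷ relative clearance = 1.12 / 0.5101 = 2.2 ng/mL.

2.2 ng/mL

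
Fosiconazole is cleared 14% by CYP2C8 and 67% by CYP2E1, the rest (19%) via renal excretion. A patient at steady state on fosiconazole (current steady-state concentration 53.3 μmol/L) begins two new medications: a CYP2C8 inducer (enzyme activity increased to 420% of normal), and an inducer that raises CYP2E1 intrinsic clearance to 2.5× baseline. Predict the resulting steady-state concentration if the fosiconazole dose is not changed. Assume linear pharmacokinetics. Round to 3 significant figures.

21.7 μmol/L

CYP2C8: 0.14 × 4.2 = 0.588
CYP2E1: 0.67 × 2.5 = 1.675
Other: 0.19 (unchanged)
CL_new/CL_old = 0.588 + 1.675 + 0.19 = 2.453.
Steady-state concentration ∝ 1/CL: new value = 53.3 / 2.453 = 21.7 μmol/L.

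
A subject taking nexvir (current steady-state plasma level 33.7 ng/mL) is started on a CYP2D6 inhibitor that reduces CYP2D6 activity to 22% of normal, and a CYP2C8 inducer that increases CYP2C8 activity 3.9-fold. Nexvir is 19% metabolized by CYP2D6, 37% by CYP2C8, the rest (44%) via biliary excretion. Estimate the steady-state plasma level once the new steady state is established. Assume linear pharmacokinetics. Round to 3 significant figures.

CYP2D6: 0.19 × 0.22 = 0.0418
CYP2C8: 0.37 × 3.9 = 1.443
Other: 0.44 (unchanged)
New clearance relative to baseline: 0.0418 + 1.443 + 0.44 = 1.9248.
Steady-state plasma level ∝ 1/CL: new value = 33.7 / 1.9248 = 17.5 ng/mL.

17.5 ng/mL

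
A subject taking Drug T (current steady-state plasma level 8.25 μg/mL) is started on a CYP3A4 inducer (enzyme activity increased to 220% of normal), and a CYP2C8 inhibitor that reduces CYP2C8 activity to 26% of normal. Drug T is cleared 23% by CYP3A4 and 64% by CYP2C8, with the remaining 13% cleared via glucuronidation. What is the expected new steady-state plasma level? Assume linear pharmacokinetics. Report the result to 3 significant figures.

10.3 μg/mL

The CYP3A4 pathway (23% of clearance) is boosted to 2.2× activity: 0.23 × 2.2 = 0.506.
The CYP2C8 pathway (64% of clearance) falls to 0.26× activity: 0.64 × 0.26 = 0.1664.
Non-CYP routes (13%) are unchanged.
Relative clearance = 0.506 + 0.1664 + 0.13 = 0.8024.
New steady-state plasma level = 8.25 / 0.8024 = 10.3 μg/mL (concentration scales inversely with clearance).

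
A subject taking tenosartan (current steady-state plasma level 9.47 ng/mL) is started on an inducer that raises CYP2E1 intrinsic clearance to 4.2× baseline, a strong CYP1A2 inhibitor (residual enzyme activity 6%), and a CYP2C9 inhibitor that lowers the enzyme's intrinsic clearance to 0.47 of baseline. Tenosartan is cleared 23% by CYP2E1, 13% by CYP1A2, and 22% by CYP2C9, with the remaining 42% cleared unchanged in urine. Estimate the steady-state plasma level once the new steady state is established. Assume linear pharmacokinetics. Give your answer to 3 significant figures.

The CYP2E1 pathway (23% of clearance) increases to 4.2× activity: 0.23 × 4.2 = 0.966.
The CYP1A2 pathway (13% of clearance) drops to 0.06× activity: 0.13 × 0.06 = 0.0078.
The CYP2C9 pathway (22% of clearance) is reduced to 0.47× activity: 0.22 × 0.47 = 0.1034.
The remaining 42% of clearance is unaffected.
New clearance relative to baseline: 0.966 + 0.0078 + 0.1034 + 0.42 = 1.4972.
Steady-state plasma level ∝ 1/CL: new value = 9.47 / 1.4972 = 6.33 ng/mL.

6.33 ng/mL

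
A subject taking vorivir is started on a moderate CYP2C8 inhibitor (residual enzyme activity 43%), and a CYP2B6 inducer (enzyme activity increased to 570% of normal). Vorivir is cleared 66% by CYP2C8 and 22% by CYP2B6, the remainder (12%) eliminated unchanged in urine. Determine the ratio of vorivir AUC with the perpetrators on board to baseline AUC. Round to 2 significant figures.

The CYP2C8 pathway (66% of clearance) is reduced to 0.43× activity: 0.66 × 0.43 = 0.2838.
The CYP2B6 pathway (22% of clearance) increases to 5.7× activity: 0.22 × 5.7 = 1.254.
Non-CYP routes (12%) are unchanged.
Relative clearance = 0.2838 + 1.254 + 0.12 = 1.6578.
Net AUC ratio = 1 / 1.6578 = 0.60.

0.60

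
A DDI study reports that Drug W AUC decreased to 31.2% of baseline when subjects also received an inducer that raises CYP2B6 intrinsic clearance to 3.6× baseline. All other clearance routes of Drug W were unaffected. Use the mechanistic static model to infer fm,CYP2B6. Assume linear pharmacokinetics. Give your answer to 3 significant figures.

0.848

CL'/CL = 1 / 0.312 = 3.205
3.6·fm + (1 − fm) = 3.205
fm = (3.205 − 1) / (3.6 − 1) = 0.848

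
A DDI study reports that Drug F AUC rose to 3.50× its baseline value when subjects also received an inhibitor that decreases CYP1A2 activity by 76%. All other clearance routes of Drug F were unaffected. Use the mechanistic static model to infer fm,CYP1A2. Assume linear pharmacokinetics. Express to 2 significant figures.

0.94

Write x for the fraction cleared via CYP1A2. The observed AUC change means clearance fell to 1/3.50 = 0.2857 of baseline.
Only the CYP1A2 route changed, so 0.2857 = x·0.24 + (1 − x), giving x = 0.94.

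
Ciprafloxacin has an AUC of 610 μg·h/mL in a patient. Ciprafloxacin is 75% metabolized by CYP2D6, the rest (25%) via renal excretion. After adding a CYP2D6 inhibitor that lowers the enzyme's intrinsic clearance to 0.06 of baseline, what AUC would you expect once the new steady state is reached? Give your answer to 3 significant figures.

The CYP2D6 pathway (75% of clearance) falls to 0.06× activity: 0.75 × 0.06 = 0.045.
The remaining 25% of clearance is unaffected.
CL_new/CL_old = 0.045 + 0.25 = 0.295.
AUC ∝ 1/CL, so new value = 610 / 0.295 = 2.07 × 10³ μg·h/mL.

2.07 × 10³ μg·h/mL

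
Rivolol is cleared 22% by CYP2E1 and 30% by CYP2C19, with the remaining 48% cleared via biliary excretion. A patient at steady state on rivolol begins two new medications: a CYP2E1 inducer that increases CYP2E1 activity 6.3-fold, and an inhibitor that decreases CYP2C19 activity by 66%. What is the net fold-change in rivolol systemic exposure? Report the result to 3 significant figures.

The CYP2E1 pathway (22% of clearance) increases to 6.3× activity: 0.22 × 6.3 = 1.386.
The CYP2C19 pathway (30% of clearance) falls to 0.34× activity: 0.3 × 0.34 = 0.102.
The remaining 48% of clearance is unaffected.
New clearance relative to baseline: 1.386 + 0.102 + 0.48 = 1.968.
Systemic exposure ∝ 1/CL: fold-change = 1 / 1.968 = 0.508.

0.508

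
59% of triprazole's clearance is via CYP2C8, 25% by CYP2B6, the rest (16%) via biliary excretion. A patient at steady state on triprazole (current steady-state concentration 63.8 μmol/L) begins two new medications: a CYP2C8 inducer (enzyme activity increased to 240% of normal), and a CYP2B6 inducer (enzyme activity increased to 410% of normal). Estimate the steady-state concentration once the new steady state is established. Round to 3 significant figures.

The CYP2C8 pathway (59% of clearance) is boosted to 2.4× activity: 0.59 × 2.4 = 1.416.
The CYP2B6 pathway (25% of clearance) is boosted to 4.1× activity: 0.25 × 4.1 = 1.025.
The remaining 16% of clearance is unaffected.
Relative clearance = 1.416 + 1.025 + 0.16 = 2.601.
Steady-state concentration ∝ 1/CL: new value = 63.8 / 2.601 = 24.5 μmol/L.

24.5 μmol/L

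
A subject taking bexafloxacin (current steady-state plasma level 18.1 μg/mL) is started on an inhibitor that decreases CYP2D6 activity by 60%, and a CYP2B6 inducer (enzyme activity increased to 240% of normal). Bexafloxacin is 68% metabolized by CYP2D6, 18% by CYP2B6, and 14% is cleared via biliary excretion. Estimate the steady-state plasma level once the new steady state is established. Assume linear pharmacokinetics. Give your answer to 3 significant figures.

CYP2D6: 0.68 × 0.4 = 0.272
CYP2B6: 0.18 × 2.4 = 0.432
Other: 0.14 (unchanged)
Relative clearance = 0.272 + 0.432 + 0.14 = 0.844.
New steady-state plasma level = 18.1 / 0.844 = 21.4 μg/mL (concentration scales inversely with clearance).

21.4 μg/mL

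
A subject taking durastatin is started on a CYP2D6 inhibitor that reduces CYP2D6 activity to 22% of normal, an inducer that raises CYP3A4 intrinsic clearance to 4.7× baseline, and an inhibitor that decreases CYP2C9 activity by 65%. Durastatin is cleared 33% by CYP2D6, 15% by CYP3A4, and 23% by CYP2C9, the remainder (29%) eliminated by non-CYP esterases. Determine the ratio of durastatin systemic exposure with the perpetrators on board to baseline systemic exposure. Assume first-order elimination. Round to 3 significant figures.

CYP2D6: 0.33 × 0.22 = 0.0726
CYP3A4: 0.15 × 4.7 = 0.705
CYP2C9: 0.23 × 0.35 = 0.0805
Other: 0.29 (unchanged)
CL_new/CL_old = 0.0726 + 0.705 + 0.0805 + 0.29 = 1.1481.
Systemic exposure ∝ 1/CL: fold-change = 1 / 1.1481 = 0.871.

0.871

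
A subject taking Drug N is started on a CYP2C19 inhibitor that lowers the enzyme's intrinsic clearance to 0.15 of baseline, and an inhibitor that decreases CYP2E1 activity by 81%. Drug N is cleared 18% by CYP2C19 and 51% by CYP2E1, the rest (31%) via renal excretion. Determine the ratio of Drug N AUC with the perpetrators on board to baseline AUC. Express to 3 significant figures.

2.30

CYP2C19: 0.18 × 0.15 = 0.027
CYP2E1: 0.51 × 0.19 = 0.0969
Other: 0.31 (unchanged)
New clearance relative to baseline: 0.027 + 0.0969 + 0.31 = 0.4339.
AUC ∝ 1/CL: fold-change = 1 / 0.4339 = 2.30.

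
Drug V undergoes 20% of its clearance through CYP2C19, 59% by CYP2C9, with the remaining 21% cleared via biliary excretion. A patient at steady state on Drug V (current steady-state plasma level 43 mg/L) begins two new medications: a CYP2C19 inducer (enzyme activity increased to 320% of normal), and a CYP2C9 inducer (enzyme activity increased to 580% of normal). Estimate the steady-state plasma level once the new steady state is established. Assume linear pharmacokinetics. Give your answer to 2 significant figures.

10 mg/L

The CYP2C19 pathway (20% of clearance) is boosted to 3.2× activity: 0.2 × 3.2 = 0.64.
The CYP2C9 pathway (59% of clearance) is boosted to 5.8× activity: 0.59 × 5.8 = 3.422.
Non-CYP routes (21%) are unchanged.
Relative clearance = 0.64 + 3.422 + 0.21 = 4.272.
Dividing the baseline by the relative clearance: 43 / 4.272 = 10 mg/L.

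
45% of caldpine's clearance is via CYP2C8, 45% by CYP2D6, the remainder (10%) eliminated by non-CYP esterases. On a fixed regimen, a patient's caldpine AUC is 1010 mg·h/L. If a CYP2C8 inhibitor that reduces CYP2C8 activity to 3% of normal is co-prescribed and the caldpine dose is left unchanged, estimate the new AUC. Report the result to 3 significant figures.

The CYP2C8 pathway (45% of clearance) drops to 0.03× activity: 0.45 × 0.03 = 0.0135.
CYP2D6 (45%) and the residual 10% are unaffected.
CL_new/CL_old = 0.0135 + 0.45 + 0.1 = 0.5635.
AUC ∝ 1/CL, so new value = 1010 / 0.5635 = 1.79 × 10³ mg·h/L.

1.79 × 10³ mg·h/L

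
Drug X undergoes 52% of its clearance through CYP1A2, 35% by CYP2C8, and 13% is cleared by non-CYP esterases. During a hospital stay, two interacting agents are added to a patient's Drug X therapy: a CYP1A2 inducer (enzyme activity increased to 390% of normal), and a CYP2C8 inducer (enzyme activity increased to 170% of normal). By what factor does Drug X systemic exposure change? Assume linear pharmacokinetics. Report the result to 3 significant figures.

CYP1A2: 0.52 × 3.9 = 2.028
CYP2C8: 0.35 × 1.7 = 0.595
Other: 0.13 (unchanged)
Relative clearance = 2.028 + 0.595 + 0.13 = 2.753.
Because systemic exposure varies inversely with clearance, the combined effect is 1 / 2.753 = 0.363.

0.363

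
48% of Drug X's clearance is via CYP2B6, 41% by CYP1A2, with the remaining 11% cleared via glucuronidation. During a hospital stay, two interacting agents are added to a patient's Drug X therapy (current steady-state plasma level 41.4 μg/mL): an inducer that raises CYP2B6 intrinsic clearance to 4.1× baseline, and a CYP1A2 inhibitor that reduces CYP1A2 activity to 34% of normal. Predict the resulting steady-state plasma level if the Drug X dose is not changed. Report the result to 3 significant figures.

The CYP2B6 pathway (48% of clearance) is boosted to 4.1× activity: 0.48 × 4.1 = 1.968.
The CYP1A2 pathway (41% of clearance) is reduced to 0.34× activity: 0.41 × 0.34 = 0.1394.
The remaining 11% of clearance is unaffected.
CL_new/CL_old = 1.968 + 0.1394 + 0.11 = 2.2174.
New steady-state plasma level = 41.4 / 2.2174 = 18.7 μg/mL (concentration scales inversely with clearance).

18.7 μg/mL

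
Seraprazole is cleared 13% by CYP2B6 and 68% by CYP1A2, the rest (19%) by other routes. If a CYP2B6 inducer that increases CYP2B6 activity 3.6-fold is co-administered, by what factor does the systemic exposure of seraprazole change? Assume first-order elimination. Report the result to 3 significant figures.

0.747

The CYP2B6 pathway (13% of clearance) is boosted to 3.6× activity: 0.13 × 3.6 = 0.468.
CYP1A2 (68%) and the residual 19% are unaffected.
Relative clearance = 0.468 + 0.68 + 0.19 = 1.338.
Systemic exposure ratio = CL_old/CL_new = 1 / 1.338 = 0.747.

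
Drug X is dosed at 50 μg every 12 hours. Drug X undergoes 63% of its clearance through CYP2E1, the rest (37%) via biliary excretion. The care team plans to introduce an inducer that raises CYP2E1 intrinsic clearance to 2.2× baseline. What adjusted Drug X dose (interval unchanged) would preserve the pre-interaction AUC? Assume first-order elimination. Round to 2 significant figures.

CYP2E1: 0.63 × 2.2 = 1.386
Other: 0.37 (unchanged)
New clearance relative to baseline: 1.386 + 0.37 = 1.756.
To maintain the same steady-state level, dose must scale with clearance: new dose = 50 × 1.756 = 88 μg.

88 μg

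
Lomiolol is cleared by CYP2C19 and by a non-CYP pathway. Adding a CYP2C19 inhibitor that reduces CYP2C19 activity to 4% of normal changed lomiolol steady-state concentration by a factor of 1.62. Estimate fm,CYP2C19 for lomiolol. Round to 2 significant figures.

Write x for the fraction cleared via CYP2C19. The observed steady-state concentration change means clearance fell to 1/1.62 = 0.6173 of baseline.
Only the CYP2C19 route changed, so 0.6173 = x·0.04 + (1 − x), giving x = 0.40.

0.40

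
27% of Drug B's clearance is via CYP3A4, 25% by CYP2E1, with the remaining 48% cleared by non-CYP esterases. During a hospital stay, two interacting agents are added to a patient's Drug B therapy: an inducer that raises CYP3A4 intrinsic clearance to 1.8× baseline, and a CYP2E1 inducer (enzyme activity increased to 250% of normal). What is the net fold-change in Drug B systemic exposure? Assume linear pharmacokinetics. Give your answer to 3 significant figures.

0.629

CYP3A4: 0.27 × 1.8 = 0.486
CYP2E1: 0.25 × 2.5 = 0.625
Other: 0.48 (unchanged)
New clearance relative to baseline: 0.486 + 0.625 + 0.48 = 1.591.
Net systemic exposure ratio = 1 / 1.591 = 0.629.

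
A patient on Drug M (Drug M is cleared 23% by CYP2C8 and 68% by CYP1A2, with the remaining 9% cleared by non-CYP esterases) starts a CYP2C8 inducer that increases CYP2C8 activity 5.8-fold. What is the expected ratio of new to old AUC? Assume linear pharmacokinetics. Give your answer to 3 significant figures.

CYP2C8: 0.23 × 5.8 = 1.334
CYP1A2: 0.68 (unchanged)
Other: 0.09 (unchanged)
New clearance relative to baseline: 1.334 + 0.68 + 0.09 = 2.104.
AUC is inversely proportional to clearance, so the fold-change is 1 / 2.104 = 0.475.

0.475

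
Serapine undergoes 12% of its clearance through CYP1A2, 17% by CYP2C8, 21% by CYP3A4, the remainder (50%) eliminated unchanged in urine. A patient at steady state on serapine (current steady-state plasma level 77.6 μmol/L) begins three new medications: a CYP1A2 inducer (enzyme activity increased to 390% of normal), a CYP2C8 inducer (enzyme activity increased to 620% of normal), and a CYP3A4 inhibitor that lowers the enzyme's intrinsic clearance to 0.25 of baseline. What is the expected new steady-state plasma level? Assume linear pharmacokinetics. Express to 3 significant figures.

The CYP1A2 pathway (12% of clearance) increases to 3.9× activity: 0.12 × 3.9 = 0.468.
The CYP2C8 pathway (17% of clearance) increases to 6.2× activity: 0.17 × 6.2 = 1.054.
The CYP3A4 pathway (21% of clearance) drops to 0.25× activity: 0.21 × 0.25 = 0.0525.
Non-CYP routes (50%) are unchanged.
New clearance relative to baseline: 0.468 + 1.054 + 0.0525 + 0.5 = 2.0745.
Steady-state plasma level ∝ 1/CL: new value = 77.6 / 2.0745 = 37.4 μmol/L.

37.4 μmol/L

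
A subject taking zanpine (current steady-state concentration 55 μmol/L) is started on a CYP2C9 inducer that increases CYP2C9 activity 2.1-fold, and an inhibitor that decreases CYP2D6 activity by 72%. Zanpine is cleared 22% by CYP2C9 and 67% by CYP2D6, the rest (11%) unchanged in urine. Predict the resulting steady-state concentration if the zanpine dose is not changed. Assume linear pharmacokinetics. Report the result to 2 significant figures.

72 μmol/L

The CYP2C9 pathway (22% of clearance) rises to 2.1× activity: 0.22 × 2.1 = 0.462.
The CYP2D6 pathway (67% of clearance) falls to 0.28× activity: 0.67 × 0.28 = 0.1876.
The remaining 11% of clearance is unaffected.
Relative clearance = 0.462 + 0.1876 + 0.11 = 0.7596.
New steady-state concentration = 55 / 0.7596 = 72 μmol/L (concentration scales inversely with clearance).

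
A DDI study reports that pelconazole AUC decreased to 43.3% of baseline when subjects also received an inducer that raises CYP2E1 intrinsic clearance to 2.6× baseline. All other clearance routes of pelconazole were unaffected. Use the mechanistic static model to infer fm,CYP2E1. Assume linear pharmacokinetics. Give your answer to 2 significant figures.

0.82

Call the CYP2E1 fraction fm. After the interaction, CL_new/CL_old = fm × 2.6 + (1 − fm).
AUC ratio = 1 / (new CL fraction), so new CL fraction = 1 / 0.433 = 2.309.
fm × 2.6 + 1 − fm = 2.309  ⇒  fm × (2.6 − 1) = 1.309  ⇒  fm = 0.82.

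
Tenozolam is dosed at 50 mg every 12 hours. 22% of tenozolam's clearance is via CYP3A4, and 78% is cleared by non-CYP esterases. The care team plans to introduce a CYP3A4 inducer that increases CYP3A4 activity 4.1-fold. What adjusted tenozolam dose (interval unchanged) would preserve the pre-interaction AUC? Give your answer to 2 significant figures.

The CYP3A4 pathway (22% of clearance) increases to 4.1× activity: 0.22 × 4.1 = 0.902.
The remaining 78% of clearance is unaffected.
Relative clearance = 0.902 + 0.78 = 1.682.
Css,avg = (dose rate)/CL, so holding Css fixed requires dose ∝ CL: 50 × 1.682 = 84 mg.

84 mg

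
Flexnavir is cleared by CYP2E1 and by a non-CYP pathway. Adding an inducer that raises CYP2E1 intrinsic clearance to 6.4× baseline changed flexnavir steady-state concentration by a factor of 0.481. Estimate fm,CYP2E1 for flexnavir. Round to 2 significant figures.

0.20

CL'/CL = 1 / 0.481 = 2.079
6.4·fm + (1 − fm) = 2.079
fm = (2.079 − 1) / (6.4 − 1) = 0.20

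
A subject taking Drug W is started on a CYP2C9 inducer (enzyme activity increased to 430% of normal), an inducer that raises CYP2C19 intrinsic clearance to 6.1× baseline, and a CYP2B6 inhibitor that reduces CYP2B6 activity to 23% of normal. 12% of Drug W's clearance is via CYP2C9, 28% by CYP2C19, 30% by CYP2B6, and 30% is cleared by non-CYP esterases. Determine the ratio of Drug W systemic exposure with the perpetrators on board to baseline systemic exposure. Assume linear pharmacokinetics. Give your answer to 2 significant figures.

CYP2C9: 0.12 × 4.3 = 0.516
CYP2C19: 0.28 × 6.1 = 1.708
CYP2B6: 0.3 × 0.23 = 0.069
Other: 0.3 (unchanged)
New clearance relative to baseline: 0.516 + 1.708 + 0.069 + 0.3 = 2.593.
Systemic exposure ∝ 1/CL: fold-change = 1 / 2.593 = 0.39.

0.39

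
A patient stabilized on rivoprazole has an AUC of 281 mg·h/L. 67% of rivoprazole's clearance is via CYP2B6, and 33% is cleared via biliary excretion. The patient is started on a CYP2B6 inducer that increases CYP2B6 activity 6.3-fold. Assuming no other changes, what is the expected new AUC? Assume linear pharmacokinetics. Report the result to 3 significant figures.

CYP2B6: 0.67 × 6.3 = 4.221
Other: 0.33 (unchanged)
CL_new/CL_old = 4.221 + 0.33 = 4.551.
With dosing unchanged, AUC scales as 1/CL: 281 / 4.551 = 61.7 mg·h/L.

61.7 mg·h/L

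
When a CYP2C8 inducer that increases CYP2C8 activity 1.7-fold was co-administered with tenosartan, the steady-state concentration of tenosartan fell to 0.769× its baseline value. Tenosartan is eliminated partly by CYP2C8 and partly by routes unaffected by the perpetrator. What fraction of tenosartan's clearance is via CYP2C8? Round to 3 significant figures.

0.429

Call the CYP2C8 fraction fm. After the interaction, CL_new/CL_old = fm × 1.7 + (1 − fm).
Steady-state concentration ratio = 1 / (new CL fraction), so new CL fraction = 1 / 0.769 = 1.3.
fm × 1.7 + 1 − fm = 1.3  ⇒  fm × (1.7 − 1) = 0.3004  ⇒  fm = 0.429.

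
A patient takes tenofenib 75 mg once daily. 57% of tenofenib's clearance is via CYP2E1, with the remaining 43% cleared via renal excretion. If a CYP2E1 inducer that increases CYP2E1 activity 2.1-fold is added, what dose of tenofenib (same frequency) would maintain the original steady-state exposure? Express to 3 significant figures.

122 mg

The CYP2E1 pathway (57% of clearance) rises to 2.1× activity: 0.57 × 2.1 = 1.197.
The remaining 43% of clearance is unaffected.
Relative clearance = 1.197 + 0.43 = 1.627.
To maintain the same steady-state level, dose must scale with clearance: new dose = 75 × 1.627 = 122 mg.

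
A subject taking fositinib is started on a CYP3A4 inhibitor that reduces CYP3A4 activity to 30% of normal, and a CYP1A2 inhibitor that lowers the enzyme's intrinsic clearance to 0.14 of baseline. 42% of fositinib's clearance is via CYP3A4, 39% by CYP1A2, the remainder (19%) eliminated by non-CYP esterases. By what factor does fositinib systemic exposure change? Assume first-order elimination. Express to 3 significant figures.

2.70

The CYP3A4 pathway (42% of clearance) is reduced to 0.3× activity: 0.42 × 0.3 = 0.126.
The CYP1A2 pathway (39% of clearance) falls to 0.14× activity: 0.39 × 0.14 = 0.0546.
Non-CYP routes (19%) are unchanged.
Relative clearance = 0.126 + 0.0546 + 0.19 = 0.3706.
Because systemic exposure varies inversely with clearance, the combined effect is 1 / 0.3706 = 2.70.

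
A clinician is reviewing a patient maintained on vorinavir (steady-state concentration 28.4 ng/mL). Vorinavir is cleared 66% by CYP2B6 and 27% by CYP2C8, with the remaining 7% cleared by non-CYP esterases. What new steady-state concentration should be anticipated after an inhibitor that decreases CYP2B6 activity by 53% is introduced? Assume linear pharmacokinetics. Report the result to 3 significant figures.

The CYP2B6 pathway (66% of clearance) drops to 0.47× activity: 0.66 × 0.47 = 0.3102.
CYP2C8 (27%) and the residual 7% are unaffected.
New clearance relative to baseline: 0.3102 + 0.27 + 0.07 = 0.6502.
New steady-state concentration = baseline ÷ relative clearance = 28.4 / 0.6502 = 43.7 ng/mL.

43.7 ng/mL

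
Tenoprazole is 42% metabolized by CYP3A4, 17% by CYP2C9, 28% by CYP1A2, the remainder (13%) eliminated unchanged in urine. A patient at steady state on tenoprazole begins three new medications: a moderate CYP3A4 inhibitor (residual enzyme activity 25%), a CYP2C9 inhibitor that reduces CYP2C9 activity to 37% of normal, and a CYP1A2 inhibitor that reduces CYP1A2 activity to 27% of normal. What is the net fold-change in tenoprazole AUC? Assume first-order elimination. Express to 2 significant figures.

The CYP3A4 pathway (42% of clearance) falls to 0.25× activity: 0.42 × 0.25 = 0.105.
The CYP2C9 pathway (17% of clearance) falls to 0.37× activity: 0.17 × 0.37 = 0.0629.
The CYP1A2 pathway (28% of clearance) is reduced to 0.27× activity: 0.28 × 0.27 = 0.0756.
Non-CYP routes (13%) are unchanged.
Relative clearance = 0.105 + 0.0629 + 0.0756 + 0.13 = 0.3735.
Net AUC ratio = 1 / 0.3735 = 2.7.

2.7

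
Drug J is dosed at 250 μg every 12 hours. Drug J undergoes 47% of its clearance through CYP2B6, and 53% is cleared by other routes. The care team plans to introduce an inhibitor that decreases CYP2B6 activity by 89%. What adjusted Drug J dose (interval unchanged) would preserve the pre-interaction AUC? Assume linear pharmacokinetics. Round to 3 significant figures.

The CYP2B6 pathway (47% of clearance) drops to 0.11× activity: 0.47 × 0.11 = 0.0517.
Non-CYP routes (53%) are unchanged.
Relative clearance = 0.0517 + 0.53 = 0.5817.
Exposure is unchanged when dose changes in proportion to clearance. New dose = 250 μg × 0.5817 = 145 μg.

145 μg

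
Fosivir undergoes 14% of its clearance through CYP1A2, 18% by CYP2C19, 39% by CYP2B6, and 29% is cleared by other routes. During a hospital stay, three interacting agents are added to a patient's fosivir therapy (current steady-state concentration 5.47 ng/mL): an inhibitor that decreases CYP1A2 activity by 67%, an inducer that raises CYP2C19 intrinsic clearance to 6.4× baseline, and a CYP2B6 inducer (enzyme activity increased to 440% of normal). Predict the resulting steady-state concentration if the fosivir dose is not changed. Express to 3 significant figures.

CYP1A2: 0.14 × 0.33 = 0.0462
CYP2C19: 0.18 × 6.4 = 1.152
CYP2B6: 0.39 × 4.4 = 1.716
Other: 0.29 (unchanged)
New clearance relative to baseline: 0.0462 + 1.152 + 1.716 + 0.29 = 3.2042.
Steady-state concentration ∝ 1/CL: new value = 5.47 / 3.2042 = 1.71 ng/mL.

1.71 ng/mL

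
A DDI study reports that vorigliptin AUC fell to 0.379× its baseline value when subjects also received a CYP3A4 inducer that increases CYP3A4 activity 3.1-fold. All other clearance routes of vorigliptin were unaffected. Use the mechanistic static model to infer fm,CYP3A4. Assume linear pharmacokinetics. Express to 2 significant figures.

0.78

Write x for the fraction cleared via CYP3A4. The observed AUC change means clearance rose to 1/0.379 = 2.639 of baseline.
Setting x·3.1 + (1 − x) = 2.639 and solving: x = (2.639 − 1)/(3.1 − 1) = 0.78.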